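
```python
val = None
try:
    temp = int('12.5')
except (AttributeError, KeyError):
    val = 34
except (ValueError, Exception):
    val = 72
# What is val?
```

Step-by-step execution trace:
1. `temp = int('12.5')` raises ValueError.
2. `except (AttributeError, KeyError)` does not match ValueError; skipped.
3. `except (ValueError, Exception)` matches (ValueError is in the tuple) → val = 72.
Result: 72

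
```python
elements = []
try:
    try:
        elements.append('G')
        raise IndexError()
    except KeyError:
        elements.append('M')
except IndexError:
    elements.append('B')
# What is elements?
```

Step-by-step execution trace:
1. Inner try: `elements.append('G')` → elements = ['G'].
2. `raise IndexError()` raises IndexError.
3. Inner `except KeyError` does not match IndexError; exception propagates to outer try.
4. Outer `except IndexError` matches → `elements.append('B')` → elements = ['G', 'B'].
Result: ['G', 'B']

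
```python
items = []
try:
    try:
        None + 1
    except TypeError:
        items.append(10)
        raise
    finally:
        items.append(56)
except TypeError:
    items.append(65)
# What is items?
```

Step-by-step execution trace:
1. Inner try: `None + 1` raises TypeError.
2. Inner `except TypeError` matches → `items.append(10)` → items = [10].
3. bare `raise` re-raises TypeError.
4. Inner `finally` runs during unwinding: `items.append(56)` → items = [10, 56].
5. Outer `except TypeError` matches → `items.append(65)` → items = [10, 56, 65].
Result: [10, 56, 65]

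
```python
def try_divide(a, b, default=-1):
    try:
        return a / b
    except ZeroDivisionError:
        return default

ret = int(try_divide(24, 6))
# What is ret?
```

Step-by-step execution trace:
1. `try_divide(24, 6)` enters try: `return 24 / 6` → returns 4.0. No exception raised.
2. `except ZeroDivisionError` is skipped.
3. `int(4.0)` → 4 → ret = 4.
Result: 4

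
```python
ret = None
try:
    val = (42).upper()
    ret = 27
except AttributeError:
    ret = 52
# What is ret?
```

Step-by-step execution trace:
1. `val = (42).upper()` raises AttributeError.
2. `ret = 27` is not reached.
3. `except AttributeError` matches → ret = 52.
Result: 52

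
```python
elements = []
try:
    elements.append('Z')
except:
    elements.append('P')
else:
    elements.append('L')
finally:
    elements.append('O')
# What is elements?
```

Step-by-step execution trace:
1. try: `elements.append('Z')` → elements = ['Z']. No exception raised.
2. `except` is skipped.
3. `else` runs: `elements.append('L')` → elements = ['Z', 'L'].
4. `finally` always runs: `elements.append('O')` → elements = ['Z', 'L', 'O'].
Result: ['Z', 'L', 'O']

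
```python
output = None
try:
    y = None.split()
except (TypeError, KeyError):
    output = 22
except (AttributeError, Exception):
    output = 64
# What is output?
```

Step-by-step execution trace:
1. `y = None.split()` raises AttributeError.
2. `except (TypeError, KeyError)` does not match AttributeError; skipped.
3. `except (AttributeError, Exception)` matches (AttributeError is in the tuple) → output = 64.
Result: 64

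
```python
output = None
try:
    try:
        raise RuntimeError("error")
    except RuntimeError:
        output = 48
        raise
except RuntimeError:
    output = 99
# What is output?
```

Step-by-step execution trace:
1. Inner try: `raise RuntimeError("error")` raises RuntimeError.
2. Inner `except RuntimeError` matches → output = 48.
3. bare `raise` re-raises the same RuntimeError.
4. Outer `except RuntimeError` matches → output = 99.
Result: 99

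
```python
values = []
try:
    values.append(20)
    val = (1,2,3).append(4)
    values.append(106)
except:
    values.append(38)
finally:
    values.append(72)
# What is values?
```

Step-by-step execution trace:
1. try: `values.append(20)` → values = [20].
2. `val = (1,2,3).append(4)` raises AttributeError; `values.append(106)` is not reached.
3. bare `except` matches → `values.append(38)` → values = [20, 38].
4. finally always runs: `values.append(72)` → values = [20, 38, 72].
Result: [20, 38, 72]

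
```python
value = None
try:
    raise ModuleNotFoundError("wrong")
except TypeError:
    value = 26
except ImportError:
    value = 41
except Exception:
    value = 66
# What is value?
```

Step-by-step execution trace:
1. `raise ModuleNotFoundError(...)` raises ModuleNotFoundError.
2. `except TypeError` does not match (ModuleNotFoundError is not a subclass of TypeError); skipped.
3. `except ImportError` matches (ModuleNotFoundError is a subclass of ImportError) → value = 41.
4. `except Exception` is not reached.
Result: 41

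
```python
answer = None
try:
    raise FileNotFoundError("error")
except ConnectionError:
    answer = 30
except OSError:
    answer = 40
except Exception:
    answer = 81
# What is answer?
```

Step-by-step execution trace:
1. `raise FileNotFoundError(...)` raises FileNotFoundError.
2. `except ConnectionError` does not match (FileNotFoundError is not a subclass of ConnectionError); skipped.
3. `except OSError` matches (FileNotFoundError is a subclass of OSError) → answer = 40.
4. `except Exception` is not reached.
Result: 40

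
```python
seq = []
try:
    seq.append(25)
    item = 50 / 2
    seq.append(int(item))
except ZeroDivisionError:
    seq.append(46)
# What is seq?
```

Step-by-step execution trace:
1. try: `seq.append(25)` → seq = [25].
2. `item = 50 / 2` → item = 25.0. No exception raised.
3. `seq.append(int(item))` → seq = [25, 25].
4. `except ZeroDivisionError` is skipped (no exception was raised).
Result: [25, 25]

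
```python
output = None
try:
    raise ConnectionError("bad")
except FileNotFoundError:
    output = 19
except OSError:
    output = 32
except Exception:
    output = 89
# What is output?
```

Step-by-step execution trace:
1. `raise ConnectionError(...)` raises ConnectionError.
2. `except FileNotFoundError` does not match (ConnectionError is not a subclass of FileNotFoundError); skipped.
3. `except OSError` matches (ConnectionError is a subclass of OSError) → output = 32.
4. `except Exception` is not reached.
Result: 32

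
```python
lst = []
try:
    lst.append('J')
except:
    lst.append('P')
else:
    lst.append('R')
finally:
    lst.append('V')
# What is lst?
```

Step-by-step execution trace:
1. try: `lst.append('J')` → lst = ['J']. No exception raised.
2. `except` is skipped.
3. `else` runs: `lst.append('R')` → lst = ['J', 'R'].
4. `finally` always runs: `lst.append('V')` → lst = ['J', 'R', 'V'].
Result: ['J', 'R', 'V']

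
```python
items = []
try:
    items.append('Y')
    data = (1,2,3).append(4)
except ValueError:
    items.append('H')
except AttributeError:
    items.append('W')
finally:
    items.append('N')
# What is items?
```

Step-by-step execution trace:
1. try: `items.append('Y')` → items = ['Y'].
2. `data = (1,2,3).append(4)` raises AttributeError.
3. `except ValueError` does not match AttributeError; skipped.
4. `except AttributeError` matches → `items.append('W')` → items = ['Y', 'W'].
5. finally always runs: `items.append('N')` → items = ['Y', 'W', 'N'].
Result: ['Y', 'W', 'N']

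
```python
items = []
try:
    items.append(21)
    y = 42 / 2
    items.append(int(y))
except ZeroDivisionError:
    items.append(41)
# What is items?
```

Step-by-step execution trace:
1. try: `items.append(21)` → items = [21].
2. `y = 42 / 2` → y = 21.0. No exception raised.
3. `items.append(int(y))` → items = [21, 21].
4. `except ZeroDivisionError` is skipped (no exception was raised).
Result: [21, 21]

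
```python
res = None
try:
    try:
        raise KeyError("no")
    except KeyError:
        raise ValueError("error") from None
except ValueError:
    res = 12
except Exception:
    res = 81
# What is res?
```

Step-by-step execution trace:
1. Inner try raises KeyError; inner `except KeyError` catches it.
2. `raise ValueError(...) from None` raises ValueError (from None suppresses __context__, but the active exception is still ValueError).
3. Outer `except ValueError` matches → res = 12.
4. `except Exception` is not reached.
Result: 12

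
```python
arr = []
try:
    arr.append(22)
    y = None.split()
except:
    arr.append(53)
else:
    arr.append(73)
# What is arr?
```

Step-by-step execution trace:
1. try: `arr.append(22)` → arr = [22].
2. `y = None.split()` raises AttributeError.
3. bare `except` matches → `arr.append(53)` → arr = [22, 53].
4. `else` is skipped (an exception was raised).
Result: [22, 53]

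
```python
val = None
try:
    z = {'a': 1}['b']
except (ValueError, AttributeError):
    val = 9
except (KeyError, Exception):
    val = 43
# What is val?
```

Step-by-step execution trace:
1. `z = {'a': 1}['b']` raises KeyError.
2. `except (ValueError, AttributeError)` does not match KeyError; skipped.
3. `except (KeyError, Exception)` matches (KeyError is in the tuple) → val = 43.
Result: 43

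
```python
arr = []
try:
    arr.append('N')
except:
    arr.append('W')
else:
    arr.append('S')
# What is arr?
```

Step-by-step execution trace:
1. try: `arr.append('N')` → arr = ['N']. No exception raised.
2. `except` is skipped.
3. `else` runs (try completed without exception): `arr.append('S')` → arr = ['N', 'S'].
Result: ['N', 'S']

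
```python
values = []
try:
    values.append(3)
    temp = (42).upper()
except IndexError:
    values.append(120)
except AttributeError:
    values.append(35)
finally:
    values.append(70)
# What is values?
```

Step-by-step execution trace:
1. try: `values.append(3)` → values = [3].
2. `temp = (42).upper()` raises AttributeError.
3. `except IndexError` does not match AttributeError; skipped.
4. `except AttributeError` matches → `values.append(35)` → values = [3, 35].
5. finally always runs: `values.append(70)` → values = [3, 35, 70].
Result: [3, 35, 70]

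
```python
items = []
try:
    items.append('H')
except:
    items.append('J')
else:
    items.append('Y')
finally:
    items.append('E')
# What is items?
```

Step-by-step execution trace:
1. try: `items.append('H')` → items = ['H']. No exception raised.
2. `except` is skipped.
3. `else` runs: `items.append('Y')` → items = ['H', 'Y'].
4. `finally` always runs: `items.append('E')` → items = ['H', 'Y', 'E'].
Result: ['H', 'Y', 'E']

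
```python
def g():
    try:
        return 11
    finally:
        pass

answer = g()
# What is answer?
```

Step-by-step execution trace:
1. `g()` enters try: `return 11` sets pending return value 11.
2. Before returning, `finally: pass` runs (no effect).
3. g() returns 11 → answer = 11.
Result: 11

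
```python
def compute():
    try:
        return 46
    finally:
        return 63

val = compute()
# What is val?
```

Step-by-step execution trace:
1. `compute()` enters try: `return 46` sets pending return value 46.
2. Before returning, `finally: return 63` runs and overrides the pending return.
3. compute() returns 63 → val = 63.
Result: 63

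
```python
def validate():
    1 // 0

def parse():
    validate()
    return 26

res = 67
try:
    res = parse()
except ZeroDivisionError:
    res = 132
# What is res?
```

Step-by-step execution trace:
1. res starts at 67.
2. try: `parse()` calls `validate()`.
3. `validate()` evaluates `1 // 0`, which raises ZeroDivisionError; it propagates through parse (uncaught).
4. `return 26` in parse is not reached; the assignment to res does not complete.
5. `except ZeroDivisionError` matches → res = 132.
Result: 132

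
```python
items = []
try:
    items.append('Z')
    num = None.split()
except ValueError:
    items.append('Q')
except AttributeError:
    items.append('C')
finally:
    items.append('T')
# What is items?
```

Step-by-step execution trace:
1. try: `items.append('Z')` → items = ['Z'].
2. `num = None.split()` raises AttributeError.
3. `except ValueError` does not match AttributeError; skipped.
4. `except AttributeError` matches → `items.append('C')` → items = ['Z', 'C'].
5. finally always runs: `items.append('T')` → items = ['Z', 'C', 'T'].
Result: ['Z', 'C', 'T']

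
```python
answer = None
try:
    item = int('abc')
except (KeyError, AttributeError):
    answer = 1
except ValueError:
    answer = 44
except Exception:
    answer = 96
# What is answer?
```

Step-by-step execution trace:
1. `item = int('abc')` raises ValueError.
2. `except (KeyError, AttributeError)` does not match ValueError; skipped.
3. `except ValueError` matches (exact type match) → answer = 44.
4. `except Exception` is not reached.
Result: 44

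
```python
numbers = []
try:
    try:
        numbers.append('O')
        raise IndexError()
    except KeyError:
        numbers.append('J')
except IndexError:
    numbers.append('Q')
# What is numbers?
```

Step-by-step execution trace:
1. Inner try: `numbers.append('O')` → numbers = ['O'].
2. `raise IndexError()` raises IndexError.
3. Inner `except KeyError` does not match IndexError; exception propagates to outer try.
4. Outer `except IndexError` matches → `numbers.append('Q')` → numbers = ['O', 'Q'].
Result: ['O', 'Q']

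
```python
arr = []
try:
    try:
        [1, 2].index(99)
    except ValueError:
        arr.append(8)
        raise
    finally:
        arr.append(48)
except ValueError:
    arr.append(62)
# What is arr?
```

Step-by-step execution trace:
1. Inner try: `[1, 2].index(99)` raises ValueError.
2. Inner `except ValueError` matches → `arr.append(8)` → arr = [8].
3. bare `raise` re-raises ValueError.
4. Inner `finally` runs during unwinding: `arr.append(48)` → arr = [8, 48].
5. Outer `except ValueError` matches → `arr.append(62)` → arr = [8, 48, 62].
Result: [8, 48, 62]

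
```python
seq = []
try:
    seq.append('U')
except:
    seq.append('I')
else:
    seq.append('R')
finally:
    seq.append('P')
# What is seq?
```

Step-by-step execution trace:
1. try: `seq.append('U')` → seq = ['U']. No exception raised.
2. `except` is skipped.
3. `else` runs: `seq.append('R')` → seq = ['U', 'R'].
4. `finally` always runs: `seq.append('P')` → seq = ['U', 'R', 'P'].
Result: ['U', 'R', 'P']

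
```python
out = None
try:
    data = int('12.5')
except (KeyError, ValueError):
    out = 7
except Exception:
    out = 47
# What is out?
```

Step-by-step execution trace:
1. `data = int('12.5')` raises ValueError.
2. `except (KeyError, ValueError)` matches (ValueError is in the tuple) → out = 7.
3. `except Exception` is not reached.
Result: 7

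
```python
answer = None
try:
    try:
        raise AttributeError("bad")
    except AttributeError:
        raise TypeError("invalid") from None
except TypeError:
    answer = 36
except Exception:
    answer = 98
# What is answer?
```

Step-by-step execution trace:
1. Inner try raises AttributeError; inner `except AttributeError` catches it.
2. `raise TypeError(...) from None` raises TypeError (from None suppresses __context__, but the active exception is still TypeError).
3. Outer `except TypeError` matches → answer = 36.
4. `except Exception` is not reached.
Result: 36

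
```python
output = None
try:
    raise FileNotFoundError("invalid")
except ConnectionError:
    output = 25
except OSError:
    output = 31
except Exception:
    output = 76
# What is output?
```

Step-by-step execution trace:
1. `raise FileNotFoundError(...)` raises FileNotFoundError.
2. `except ConnectionError` does not match (FileNotFoundError is not a subclass of ConnectionError); skipped.
3. `except OSError` matches (FileNotFoundError is a subclass of OSError) → output = 31.
4. `except Exception` is not reached.
Result: 31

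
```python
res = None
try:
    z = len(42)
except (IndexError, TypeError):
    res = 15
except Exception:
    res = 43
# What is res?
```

Step-by-step execution trace:
1. `z = len(42)` raises TypeError.
2. `except (IndexError, TypeError)` matches (TypeError is in the tuple) → res = 15.
3. `except Exception` is not reached.
Result: 15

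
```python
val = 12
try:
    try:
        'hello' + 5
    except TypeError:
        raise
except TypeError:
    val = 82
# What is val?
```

Step-by-step execution trace:
1. Inner try: `'hello' + 5` raises TypeError.
2. Inner `except TypeError` matches; bare `raise` re-raises the same TypeError.
3. Outer `except TypeError` matches → val = 82.
Result: 82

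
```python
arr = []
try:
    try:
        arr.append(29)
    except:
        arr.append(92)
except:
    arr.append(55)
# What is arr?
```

Step-by-step execution trace:
1. Inner try: `arr.append(29)` → arr = [29]. No exception raised.
2. Inner `except` is skipped.
3. Inner try completes normally; outer `except` is skipped.
Result: [29]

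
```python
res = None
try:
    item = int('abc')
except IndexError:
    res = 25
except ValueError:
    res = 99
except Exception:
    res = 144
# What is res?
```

Step-by-step execution trace:
1. `item = int('abc')` raises ValueError.
2. `except IndexError` does not match ValueError; skipped.
3. `except ValueError` matches → res = 99.
4. Remaining except clauses are skipped.
Result: 99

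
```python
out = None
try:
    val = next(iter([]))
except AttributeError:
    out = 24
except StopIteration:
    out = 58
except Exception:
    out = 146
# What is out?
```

Step-by-step execution trace:
1. `val = next(iter([]))` raises StopIteration.
2. `except AttributeError` does not match StopIteration; skipped.
3. `except StopIteration` matches → out = 58.
4. Remaining except clauses are skipped.
Result: 58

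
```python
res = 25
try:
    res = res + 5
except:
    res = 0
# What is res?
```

Step-by-step execution trace:
1. res starts at 25.
2. try: `res = res + 5` → res = 30. No exception raised.
3. `except` is skipped.
Result: 30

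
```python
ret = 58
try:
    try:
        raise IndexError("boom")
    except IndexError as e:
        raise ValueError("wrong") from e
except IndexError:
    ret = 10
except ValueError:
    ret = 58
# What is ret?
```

Step-by-step execution trace:
1. Inner try raises IndexError; inner `except IndexError as e` catches it.
2. `raise ValueError(...) from e` raises ValueError (IndexError is attached as __cause__, but only ValueError is active).
3. Outer `except IndexError` does not match ValueError; skipped.
4. Outer `except ValueError` matches → ret = 58.
Result: 58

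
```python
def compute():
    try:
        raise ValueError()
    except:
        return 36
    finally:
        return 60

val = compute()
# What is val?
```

Step-by-step execution trace:
1. `compute()` enters try: `raise ValueError()` raises ValueError.
2. bare `except` matches → `return 36` sets pending return value 36.
3. Before returning, `finally: return 60` runs and overrides the pending return.
4. compute() returns 60 → val = 60.
Result: 60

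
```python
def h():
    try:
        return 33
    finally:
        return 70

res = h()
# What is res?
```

Step-by-step execution trace:
1. `h()` enters try: `return 33` sets pending return value 33.
2. Before returning, `finally: return 70` runs and overrides the pending return.
3. h() returns 70 → res = 70.
Result: 70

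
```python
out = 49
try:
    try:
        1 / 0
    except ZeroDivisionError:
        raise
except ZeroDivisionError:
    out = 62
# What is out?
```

Step-by-step execution trace:
1. Inner try: `1 / 0` raises ZeroDivisionError.
2. Inner `except ZeroDivisionError` matches; bare `raise` re-raises the same ZeroDivisionError.
3. Outer `except ZeroDivisionError` matches → out = 62.
Result: 62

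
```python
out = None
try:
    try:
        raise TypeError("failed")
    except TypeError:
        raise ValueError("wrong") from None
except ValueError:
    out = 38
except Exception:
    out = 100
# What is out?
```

Step-by-step execution trace:
1. Inner try raises TypeError; inner `except TypeError` catches it.
2. `raise ValueError(...) from None` raises ValueError (from None suppresses __context__, but the active exception is still ValueError).
3. Outer `except ValueError` matches → out = 38.
4. `except Exception` is not reached.
Result: 38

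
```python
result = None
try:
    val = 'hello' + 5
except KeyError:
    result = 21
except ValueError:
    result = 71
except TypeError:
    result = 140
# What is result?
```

Step-by-step execution trace:
1. `val = 'hello' + 5` raises TypeError.
2. `except KeyError` does not match TypeError; skipped.
3. `except ValueError` does not match TypeError; skipped.
4. `except TypeError` matches → result = 140.
Result: 140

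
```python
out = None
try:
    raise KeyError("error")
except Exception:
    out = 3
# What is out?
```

Step-by-step execution trace:
1. `raise KeyError(...)` raises KeyError.
2. `except Exception` matches (KeyError is a subclass of Exception) → out = 3.
Result: 3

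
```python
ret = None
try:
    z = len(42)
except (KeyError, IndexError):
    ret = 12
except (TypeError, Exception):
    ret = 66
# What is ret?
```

Step-by-step execution trace:
1. `z = len(42)` raises TypeError.
2. `except (KeyError, IndexError)` does not match TypeError; skipped.
3. `except (TypeError, Exception)` matches (TypeError is in the tuple) → ret = 66.
Result: 66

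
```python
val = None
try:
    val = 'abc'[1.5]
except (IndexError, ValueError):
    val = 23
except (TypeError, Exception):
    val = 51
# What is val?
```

Step-by-step execution trace:
1. `val = 'abc'[1.5]` raises TypeError.
2. `except (IndexError, ValueError)` does not match TypeError; skipped.
3. `except (TypeError, Exception)` matches (TypeError is in the tuple) → val = 51.
Result: 51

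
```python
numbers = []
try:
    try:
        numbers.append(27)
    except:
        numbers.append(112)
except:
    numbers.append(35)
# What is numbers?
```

Step-by-step execution trace:
1. Inner try: `numbers.append(27)` → numbers = [27]. No exception raised.
2. Inner `except` is skipped.
3. Inner try completes normally; outer `except` is skipped.
Result: [27]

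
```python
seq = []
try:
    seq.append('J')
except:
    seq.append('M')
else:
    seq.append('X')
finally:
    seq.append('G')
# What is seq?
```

Step-by-step execution trace:
1. try: `seq.append('J')` → seq = ['J']. No exception raised.
2. `except` is skipped.
3. `else` runs: `seq.append('X')` → seq = ['J', 'X'].
4. `finally` always runs: `seq.append('G')` → seq = ['J', 'X', 'G'].
Result: ['J', 'X', 'G']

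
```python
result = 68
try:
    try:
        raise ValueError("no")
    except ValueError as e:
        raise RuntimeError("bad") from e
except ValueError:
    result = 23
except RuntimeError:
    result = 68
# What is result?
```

Step-by-step execution trace:
1. Inner try raises ValueError; inner `except ValueError as e` catches it.
2. `raise RuntimeError(...) from e` raises RuntimeError (ValueError is attached as __cause__, but only RuntimeError is active).
3. Outer `except ValueError` does not match RuntimeError; skipped.
4. Outer `except RuntimeError` matches → result = 68.
Result: 68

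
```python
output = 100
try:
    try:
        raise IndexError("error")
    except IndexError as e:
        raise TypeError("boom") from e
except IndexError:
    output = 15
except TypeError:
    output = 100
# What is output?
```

Step-by-step execution trace:
1. Inner try raises IndexError; inner `except IndexError as e` catches it.
2. `raise TypeError(...) from e` raises TypeError (IndexError is attached as __cause__, but only TypeError is active).
3. Outer `except IndexError` does not match TypeError; skipped.
4. Outer `except TypeError` matches → output = 100.
Result: 100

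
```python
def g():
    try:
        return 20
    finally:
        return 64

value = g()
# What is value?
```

Step-by-step execution trace:
1. `g()` enters try: `return 20` sets pending return value 20.
2. Before returning, `finally: return 64` runs and overrides the pending return.
3. g() returns 64 → value = 64.
Result: 64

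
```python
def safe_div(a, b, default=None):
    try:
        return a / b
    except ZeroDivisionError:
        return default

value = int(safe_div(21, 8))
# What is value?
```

Step-by-step execution trace:
1. `safe_div(21, 8)` enters try: `return 21 / 8` → returns 2.625. No exception raised.
2. `except ZeroDivisionError` is skipped.
3. `int(2.625)` → 2 → value = 2.
Result: 2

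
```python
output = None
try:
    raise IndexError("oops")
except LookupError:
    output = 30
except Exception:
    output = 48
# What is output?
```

Step-by-step execution trace:
1. `raise IndexError(...)` raises IndexError.
2. `except LookupError` matches (IndexError is a subclass of LookupError) → output = 30.
3. `except Exception` is not reached.
Result: 30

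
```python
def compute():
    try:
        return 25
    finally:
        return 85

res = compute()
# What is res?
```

Step-by-step execution trace:
1. `compute()` enters try: `return 25` sets pending return value 25.
2. Before returning, `finally: return 85` runs and overrides the pending return.
3. compute() returns 85 → res = 85.
Result: 85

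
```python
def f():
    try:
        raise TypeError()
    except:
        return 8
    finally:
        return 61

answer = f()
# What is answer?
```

Step-by-step execution trace:
1. `f()` enters try: `raise TypeError()` raises TypeError.
2. bare `except` matches → `return 8` sets pending return value 8.
3. Before returning, `finally: return 61` runs and overrides the pending return.
4. f() returns 61 → answer = 61.
Result: 61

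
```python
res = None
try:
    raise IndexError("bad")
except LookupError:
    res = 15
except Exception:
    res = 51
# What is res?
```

Step-by-step execution trace:
1. `raise IndexError(...)` raises IndexError.
2. `except LookupError` matches (IndexError is a subclass of LookupError) → res = 15.
3. `except Exception` is not reached.
Result: 15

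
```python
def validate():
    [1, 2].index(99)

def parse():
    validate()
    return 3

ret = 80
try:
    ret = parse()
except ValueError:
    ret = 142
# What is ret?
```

Step-by-step execution trace:
1. ret starts at 80.
2. try: `parse()` calls `validate()`.
3. `validate()` evaluates `[1, 2].index(99)`, which raises ValueError; it propagates through parse (uncaught).
4. `return 3` in parse is not reached; the assignment to ret does not complete.
5. `except ValueError` matches → ret = 142.
Result: 142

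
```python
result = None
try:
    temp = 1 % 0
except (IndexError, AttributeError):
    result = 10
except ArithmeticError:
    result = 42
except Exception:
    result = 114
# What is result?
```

Step-by-step execution trace:
1. `temp = 1 % 0` raises ZeroDivisionError.
2. `except (IndexError, AttributeError)` does not match ZeroDivisionError; skipped.
3. `except ArithmeticError` matches (ZeroDivisionError is a subclass of ArithmeticError) → result = 42.
4. `except Exception` is not reached.
Result: 42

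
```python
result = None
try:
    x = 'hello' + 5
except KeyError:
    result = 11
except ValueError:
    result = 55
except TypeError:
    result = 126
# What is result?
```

Step-by-step execution trace:
1. `x = 'hello' + 5` raises TypeError.
2. `except KeyError` does not match TypeError; skipped.
3. `except ValueError` does not match TypeError; skipped.
4. `except TypeError` matches → result = 126.
Result: 126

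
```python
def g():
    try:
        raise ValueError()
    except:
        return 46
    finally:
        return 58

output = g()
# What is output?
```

Step-by-step execution trace:
1. `g()` enters try: `raise ValueError()` raises ValueError.
2. bare `except` matches → `return 46` sets pending return value 46.
3. Before returning, `finally: return 58` runs and overrides the pending return.
4. g() returns 58 → output = 58.
Result: 58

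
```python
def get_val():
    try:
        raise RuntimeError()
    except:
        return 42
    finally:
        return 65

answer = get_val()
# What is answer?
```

Step-by-step execution trace:
1. `get_val()` enters try: `raise RuntimeError()` raises RuntimeError.
2. bare `except` matches → `return 42` sets pending return value 42.
3. Before returning, `finally: return 65` runs and overrides the pending return.
4. get_val() returns 65 → answer = 65.
Result: 65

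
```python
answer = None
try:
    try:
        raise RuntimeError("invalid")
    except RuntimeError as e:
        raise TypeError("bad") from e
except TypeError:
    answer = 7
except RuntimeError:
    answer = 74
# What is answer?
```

Step-by-step execution trace:
1. Inner try raises RuntimeError; inner `except RuntimeError as e` catches it.
2. `raise TypeError(...) from e` raises TypeError (RuntimeError is attached as __cause__, but only TypeError is active).
3. Outer `except TypeError` matches → answer = 7.
4. `except RuntimeError` is not reached.
Result: 7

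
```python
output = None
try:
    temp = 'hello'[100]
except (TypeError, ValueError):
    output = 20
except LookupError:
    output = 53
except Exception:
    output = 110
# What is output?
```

Step-by-step execution trace:
1. `temp = 'hello'[100]` raises IndexError.
2. `except (TypeError, ValueError)` does not match IndexError; skipped.
3. `except LookupError` matches (IndexError is a subclass of LookupError) → output = 53.
4. `except Exception` is not reached.
Result: 53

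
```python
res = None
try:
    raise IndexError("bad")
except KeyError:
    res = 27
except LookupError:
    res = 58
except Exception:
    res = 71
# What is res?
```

Step-by-step execution trace:
1. `raise IndexError(...)` raises IndexError.
2. `except KeyError` does not match (IndexError is not a subclass of KeyError); skipped.
3. `except LookupError` matches (IndexError is a subclass of LookupError) → res = 58.
4. `except Exception` is not reached.
Result: 58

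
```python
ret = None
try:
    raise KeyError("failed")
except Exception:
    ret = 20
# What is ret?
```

Step-by-step execution trace:
1. `raise KeyError(...)` raises KeyError.
2. `except Exception` matches (KeyError is a subclass of Exception) → ret = 20.
Result: 20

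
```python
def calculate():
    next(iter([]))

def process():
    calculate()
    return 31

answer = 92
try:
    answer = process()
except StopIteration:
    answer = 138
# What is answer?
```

Step-by-step execution trace:
1. answer starts at 92.
2. try: `process()` calls `calculate()`.
3. `calculate()` evaluates `next(iter([]))`, which raises StopIteration; it propagates through process (uncaught).
4. `return 31` in process is not reached; the assignment to answer does not complete.
5. `except StopIteration` matches → answer = 138.
Result: 138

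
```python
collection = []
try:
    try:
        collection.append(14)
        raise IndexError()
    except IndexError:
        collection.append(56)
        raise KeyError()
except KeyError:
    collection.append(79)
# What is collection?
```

Step-by-step execution trace:
1. Inner try: `collection.append(14)` → collection = [14].
2. `raise IndexError()` raises IndexError.
3. Inner `except IndexError` matches → `collection.append(56)` → collection = [14, 56].
4. `raise KeyError()` raises KeyError; propagates to outer try.
5. Outer `except KeyError` matches → `collection.append(79)` → collection = [14, 56, 79].
Result: [14, 56, 79]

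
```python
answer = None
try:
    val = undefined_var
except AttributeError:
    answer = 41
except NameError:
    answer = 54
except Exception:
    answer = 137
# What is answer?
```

Step-by-step execution trace:
1. `val = undefined_var` raises NameError.
2. `except AttributeError` does not match NameError; skipped.
3. `except NameError` matches → answer = 54.
4. Remaining except clauses are skipped.
Result: 54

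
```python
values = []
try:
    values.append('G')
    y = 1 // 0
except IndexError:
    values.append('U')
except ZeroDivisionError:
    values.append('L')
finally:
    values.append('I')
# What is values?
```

Step-by-step execution trace:
1. try: `values.append('G')` → values = ['G'].
2. `y = 1 // 0` raises ZeroDivisionError.
3. `except IndexError` does not match ZeroDivisionError; skipped.
4. `except ZeroDivisionError` matches → `values.append('L')` → values = ['G', 'L'].
5. finally always runs: `values.append('I')` → values = ['G', 'L', 'I'].
Result: ['G', 'L', 'I']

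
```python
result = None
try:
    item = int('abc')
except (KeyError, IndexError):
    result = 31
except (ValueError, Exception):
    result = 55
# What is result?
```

Step-by-step execution trace:
1. `item = int('abc')` raises ValueError.
2. `except (KeyError, IndexError)` does not match ValueError; skipped.
3. `except (ValueError, Exception)` matches (ValueError is in the tuple) → result = 55.
Result: 55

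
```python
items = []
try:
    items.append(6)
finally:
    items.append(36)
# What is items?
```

Step-by-step execution trace:
1. try: `items.append(6)` → items = [6].
2. The try body completes without raising.
3. finally always runs: `items.append(36)` → items = [6, 36].
Result: [6, 36]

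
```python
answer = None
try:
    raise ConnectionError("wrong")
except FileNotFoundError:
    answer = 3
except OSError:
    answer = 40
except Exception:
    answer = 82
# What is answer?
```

Step-by-step execution trace:
1. `raise ConnectionError(...)` raises ConnectionError.
2. `except FileNotFoundError` does not match (ConnectionError is not a subclass of FileNotFoundError); skipped.
3. `except OSError` matches (ConnectionError is a subclass of OSError) → answer = 40.
4. `except Exception` is not reached.
Result: 40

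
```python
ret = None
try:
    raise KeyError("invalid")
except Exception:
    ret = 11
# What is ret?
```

Step-by-step execution trace:
1. `raise KeyError(...)` raises KeyError.
2. `except Exception` matches (KeyError is a subclass of Exception) → ret = 11.
Result: 11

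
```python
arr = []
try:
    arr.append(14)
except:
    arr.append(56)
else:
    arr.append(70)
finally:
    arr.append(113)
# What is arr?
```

Step-by-step execution trace:
1. try: `arr.append(14)` → arr = [14]. No exception raised.
2. `except` is skipped.
3. `else` runs: `arr.append(70)` → arr = [14, 70].
4. `finally` always runs: `arr.append(113)` → arr = [14, 70, 113].
Result: [14, 70, 113]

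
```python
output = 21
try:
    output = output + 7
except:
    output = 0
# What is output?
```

Step-by-step execution trace:
1. output starts at 21.
2. try: `output = output + 7` → output = 28. No exception raised.
3. `except` is skipped.
Result: 28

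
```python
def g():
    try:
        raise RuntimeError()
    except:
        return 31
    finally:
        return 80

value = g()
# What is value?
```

Step-by-step execution trace:
1. `g()` enters try: `raise RuntimeError()` raises RuntimeError.
2. bare `except` matches → `return 31` sets pending return value 31.
3. Before returning, `finally: return 80` runs and overrides the pending return.
4. g() returns 80 → value = 80.
Result: 80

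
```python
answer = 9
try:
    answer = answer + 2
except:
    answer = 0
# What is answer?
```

Step-by-step execution trace:
1. answer starts at 9.
2. try: `answer = answer + 2` → answer = 11. No exception raised.
3. `except` is skipped.
Result: 11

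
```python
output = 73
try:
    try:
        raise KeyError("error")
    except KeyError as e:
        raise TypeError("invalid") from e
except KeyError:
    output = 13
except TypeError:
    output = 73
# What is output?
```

Step-by-step execution trace:
1. Inner try raises KeyError; inner `except KeyError as e` catches it.
2. `raise TypeError(...) from e` raises TypeError (KeyError is attached as __cause__, but only TypeError is active).
3. Outer `except KeyError` does not match TypeError; skipped.
4. Outer `except TypeError` matches → output = 73.
Result: 73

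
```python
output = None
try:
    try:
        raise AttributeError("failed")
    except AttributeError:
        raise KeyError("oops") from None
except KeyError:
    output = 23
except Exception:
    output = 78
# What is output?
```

Step-by-step execution trace:
1. Inner try raises AttributeError; inner `except AttributeError` catches it.
2. `raise KeyError(...) from None` raises KeyError (from None suppresses __context__, but the active exception is still KeyError).
3. Outer `except KeyError` matches → output = 23.
4. `except Exception` is not reached.
Result: 23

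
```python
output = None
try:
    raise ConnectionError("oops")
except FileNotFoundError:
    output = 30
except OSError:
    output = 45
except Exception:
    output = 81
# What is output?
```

Step-by-step execution trace:
1. `raise ConnectionError(...)` raises ConnectionError.
2. `except FileNotFoundError` does not match (ConnectionError is not a subclass of FileNotFoundError); skipped.
3. `except OSError` matches (ConnectionError is a subclass of OSError) → output = 45.
4. `except Exception` is not reached.
Result: 45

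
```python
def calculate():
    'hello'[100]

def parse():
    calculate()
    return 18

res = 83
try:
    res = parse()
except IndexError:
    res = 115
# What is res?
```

Step-by-step execution trace:
1. res starts at 83.
2. try: `parse()` calls `calculate()`.
3. `calculate()` evaluates `'hello'[100]`, which raises IndexError; it propagates through parse (uncaught).
4. `return 18` in parse is not reached; the assignment to res does not complete.
5. `except IndexError` matches → res = 115.
Result: 115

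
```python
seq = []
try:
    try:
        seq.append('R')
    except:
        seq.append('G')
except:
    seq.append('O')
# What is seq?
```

Step-by-step execution trace:
1. Inner try: `seq.append('R')` → seq = ['R']. No exception raised.
2. Inner `except` is skipped.
3. Inner try completes normally; outer `except` is skipped.
Result: ['R']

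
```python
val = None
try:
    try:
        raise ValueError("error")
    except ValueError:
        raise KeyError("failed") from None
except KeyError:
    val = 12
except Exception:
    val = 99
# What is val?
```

Step-by-step execution trace:
1. Inner try raises ValueError; inner `except ValueError` catches it.
2. `raise KeyError(...) from None` raises KeyError (from None suppresses __context__, but the active exception is still KeyError).
3. Outer `except KeyError` matches → val = 12.
4. `except Exception` is not reached.
Result: 12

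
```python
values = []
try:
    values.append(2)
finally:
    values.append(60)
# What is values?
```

Step-by-step execution trace:
1. try: `values.append(2)` → values = [2].
2. The try body completes without raising.
3. finally always runs: `values.append(60)` → values = [2, 60].
Result: [2, 60]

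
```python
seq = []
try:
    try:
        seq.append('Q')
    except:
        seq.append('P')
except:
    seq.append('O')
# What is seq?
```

Step-by-step execution trace:
1. Inner try: `seq.append('Q')` → seq = ['Q']. No exception raised.
2. Inner `except` is skipped.
3. Inner try completes normally; outer `except` is skipped.
Result: ['Q']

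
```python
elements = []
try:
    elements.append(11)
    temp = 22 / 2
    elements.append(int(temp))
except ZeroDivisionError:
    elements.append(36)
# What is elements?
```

Step-by-step execution trace:
1. try: `elements.append(11)` → elements = [11].
2. `temp = 22 / 2` → temp = 11.0. No exception raised.
3. `elements.append(int(temp))` → elements = [11, 11].
4. `except ZeroDivisionError` is skipped (no exception was raised).
Result: [11, 11]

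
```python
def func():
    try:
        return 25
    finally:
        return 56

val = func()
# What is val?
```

Step-by-step execution trace:
1. `func()` enters try: `return 25` sets pending return value 25.
2. Before returning, `finally: return 56` runs and overrides the pending return.
3. func() returns 56 → val = 56.
Result: 56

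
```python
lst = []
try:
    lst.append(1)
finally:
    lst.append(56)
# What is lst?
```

Step-by-step execution trace:
1. try: `lst.append(1)` → lst = [1].
2. The try body completes without raising.
3. finally always runs: `lst.append(56)` → lst = [1, 56].
Result: [1, 56]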